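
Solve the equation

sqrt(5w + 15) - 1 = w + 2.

w = -3 or w = 2

Isolate the radical: sqrt(5w + 15) = w + 3.
Square both sides: 5w + 15 = (w + 3)^2.
Expand and rearrange: w^2 + w - 6 = 0.
Solving gives w = 2 or w = -3.
Check each candidate in the original equation:
  w = 2: sqrt(25) = 5, while w + 3 = 5 — valid.
  w = -3: sqrt(0) = 0, while w + 3 = 0 — valid.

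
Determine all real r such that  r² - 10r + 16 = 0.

r = 2 or r = 8

Factor: (r - 2)(r - 8) = 0.
So r = 2 or r = 8.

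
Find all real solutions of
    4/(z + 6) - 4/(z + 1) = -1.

Multiply both sides by (z + 6)(z + 1):
4(z + 1) - 4(z + 6) = -(z + 6)(z + 1).
Expand and collect terms: -z^2 - 7z + 14 = 0.
By the quadratic formula, z = (7 +/- sqrt(105)) / -2, so z ~= -8.6235 or z ~= 1.6235.
Neither value makes a denominator zero (z != -6, z != -1), so both are valid.

z = -8.6235 or z = 1.6235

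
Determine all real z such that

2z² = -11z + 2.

z = -5.6762 or z = 0.1762

Rearrange to standard form: 2z² + 11z - 2 = 0.
Discriminant: (11)² − 4·2·(-2) = 137.
Quadratic formula: z = (-11 ± √137) / 4.
So z = -11/4 + √(137)/4 ≈ 0.1762 or z = -√(137)/4 - 11/4 ≈ -5.6762.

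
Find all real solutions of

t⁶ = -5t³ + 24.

Let u = t³. The equation becomes u² + 5u - 24 = 0.
Factor: (u + 8)(u - 3) = 0, so u = -8 or u = 3.
t³ = -8 gives t = -2.
t³ = 3 gives t = ∛(3) ≈ 1.4422.

t = -2 or t = 1.4422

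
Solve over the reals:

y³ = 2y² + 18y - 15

y = -3.7913 or y = 0.7913 or y = 5

Rearrange: y³ - 2y² - 18y + 15 = 0.
Possible rational roots are divisors of 15. Testing y = 5 gives 0, so (y - 5) is a factor.
Divide: y³ - 2y² - 18y + 15 = (y - 5)(y² + 3y - 3).
Apply the quadratic formula to y² + 3y - 3 = 0: y = (-3 ± √21)/2, i.e. y ≈ 0.7913 or y ≈ -3.7913.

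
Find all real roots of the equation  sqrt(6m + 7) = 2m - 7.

m = 7

Square both sides: 6m + 7 = (2m - 7)^2.
Expand and rearrange: 4m^2 - 34m + 42 = 0.
Solving gives m = 7 or m = 1.5.
Check each candidate in the original equation:
  m = 7: sqrt(49) = 7, while 2m - 7 = 7 — valid.
  m = 1.5: sqrt(16) = 4, while 2m - 7 = -4 — extraneous.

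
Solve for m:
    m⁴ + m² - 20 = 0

Let u = m². The equation becomes u² + u - 20 = 0.
Factor: (u - 4)(u + 5) = 0, so u = 4 or u = -5.
m² = 4 gives m = ±2.
m² = -5 < 0 has no real solution.

m = -2 or m = 2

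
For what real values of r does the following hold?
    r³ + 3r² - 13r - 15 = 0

r = -5 or r = -1 or r = 3

Possible rational roots are divisors of -15. Testing r = -5 gives 0, so (r + 5) is a factor.
Divide: r³ + 3r² - 13r - 15 = (r + 5)(r² - 2r - 3).
Factor the quadratic: r = 3 or r = -1.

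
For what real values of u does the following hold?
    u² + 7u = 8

u = -8 or u = 1

Bring every term to one side: u² + 7u - 8 = 0.
Factor: (u - 1)(u + 8) = 0.
So u = 1 or u = -8.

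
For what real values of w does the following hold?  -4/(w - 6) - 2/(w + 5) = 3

Multiply both sides by (w - 6)(w + 5):
-4(w + 5) - 2(w - 6) = 3(w - 6)(w + 5).
Expand and collect terms: 3w² + 3w - 82 = 0.
By the quadratic formula, w = (-3 ± √993) / 6, so w ≈ 4.752 or w ≈ -5.752.
Neither value makes a denominator zero (w ≠ 6, w ≠ -5), so both are valid.

w = -5.752 or w = 4.752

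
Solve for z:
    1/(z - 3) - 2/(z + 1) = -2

z = 0.2192 or z = 2.2808

Multiply both sides by (z - 3)(z + 1):
(z + 1) - 2(z - 3) = -2(z - 3)(z + 1).
Expand and collect terms: -2z^2 + 5z - 1 = 0.
By the quadratic formula, z = (-5 +/- sqrt(17)) / -4, so z ~= 0.2192 or z ~= 2.2808.
Neither value makes a denominator zero (z != 3, z != -1), so both are valid.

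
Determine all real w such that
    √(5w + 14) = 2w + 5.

w = -1

Square both sides: 5w + 14 = (2w + 5)².
Expand and rearrange: 4w² + 15w + 11 = 0.
Solving gives w = -1 or w = -2.75.
Check each candidate in the original equation:
  w = -1: √(9) = 3, while 2w + 5 = 3 — valid.
  w = -2.75: √(0.25) = 0.5, while 2w + 5 = -0.5 — extraneous.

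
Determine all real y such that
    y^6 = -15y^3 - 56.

y = -2 or y = -1.9129

Let u = y^3. The equation becomes u^2 + 15u + 56 = 0.
Factor: (u + 7)(u + 8) = 0, so u = -7 or u = -8.
y^3 = -7 gives y = -(7)^(1/3) ~= -1.9129.
y^3 = -8 gives y = -2.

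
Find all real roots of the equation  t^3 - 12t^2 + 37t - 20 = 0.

t = 0.6834 or t = 4 or t = 7.3166

Possible rational roots are divisors of -20. Testing t = 4 gives 0, so (t - 4) is a factor.
Divide: t^3 - 12t^2 + 37t - 20 = (t - 4)(t^2 - 8t + 5).
Apply the quadratic formula to t^2 - 8t + 5 = 0: t = (8 +/- sqrt(44))/2, i.e. t ~= 7.3166 or t ~= 0.6834.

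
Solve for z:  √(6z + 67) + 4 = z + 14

z = -3

Isolate the radical: √(6z + 67) = z + 10.
Square both sides: 6z + 67 = (z + 10)².
Expand and rearrange: z² + 14z + 33 = 0.
Solving gives z = -3 or z = -11.
Check each candidate in the original equation:
  z = -3: √(49) = 7, while z + 10 = 7 — valid.
  z = -11: √(1) = 1, while z + 10 = -1 — extraneous.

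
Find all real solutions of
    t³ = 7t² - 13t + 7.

Rearrange: t³ - 7t² + 13t - 7 = 0.
Possible rational roots are divisors of -7. Testing t = 1 gives 0, so (t - 1) is a factor.
Divide: t³ - 7t² + 13t - 7 = (t - 1)(t² - 6t + 7).
Apply the quadratic formula to t² - 6t + 7 = 0: t = (6 ± √8)/2, i.e. t ≈ 4.4142 or t ≈ 1.5858.

t = 1 or t = 1.5858 or t = 4.4142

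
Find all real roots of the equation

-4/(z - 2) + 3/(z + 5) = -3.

Multiply both sides by (z - 2)(z + 5):
-4(z + 5) + 3(z - 2) = -3(z - 2)(z + 5).
Expand and collect terms: -3z² - 8z + 56 = 0.
By the quadratic formula, z = (8 ± √736) / -6, so z ≈ -5.8549 or z ≈ 3.1882.
Neither value makes a denominator zero (z ≠ 2, z ≠ -5), so both are valid.

z = -5.8549 or z = 3.1882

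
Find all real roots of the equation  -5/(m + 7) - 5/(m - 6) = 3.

Multiply both sides by (m + 7)(m - 6):
-5(m - 6) - 5(m + 7) = 3(m + 7)(m - 6).
Expand and collect terms: 3m² + 13m - 121 = 0.
By the quadratic formula, m = (-13 ± √1621) / 6, so m ≈ 4.5436 or m ≈ -8.8769.
Neither value makes a denominator zero (m ≠ -7, m ≠ 6), so both are valid.

m = -8.8769 or m = 4.5436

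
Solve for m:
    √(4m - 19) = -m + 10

Square both sides: 4m - 19 = (-m + 10)².
Expand and rearrange: m² - 24m + 119 = 0.
Solving gives m = 17 or m = 7.
Check each candidate in the original equation:
  m = 17: √(49) = 7, while -m + 10 = -7 — extraneous.
  m = 7: √(9) = 3, while -m + 10 = 3 — valid.

m = 7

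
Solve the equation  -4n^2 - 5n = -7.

Rearrange to standard form: -4n^2 - 5n + 7 = 0.
Discriminant: (-5)^2 - 4*(-4)*7 = 137.
Quadratic formula: n = (5 +/- sqrt(137)) / (-8).
So n = -sqrt(137)/8 - 5/8 ~= -2.0881 or n = -5/8 + sqrt(137)/8 ~= 0.8381.

n = -2.0881 or n = 0.8381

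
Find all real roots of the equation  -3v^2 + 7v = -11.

v = -1.0756 or v = 3.4089

Rearrange to standard form: -3v^2 + 7v + 11 = 0.
Discriminant: (7)^2 - 4*(-3)*11 = 181.
Quadratic formula: v = (-7 +/- sqrt(181)) / (-6).
So v = 7/6 - sqrt(181)/6 ~= -1.0756 or v = 7/6 + sqrt(181)/6 ~= 3.4089.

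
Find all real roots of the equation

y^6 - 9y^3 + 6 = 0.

y = 0.8984 or y = 2.0227

Let u = y^3. The equation becomes u^2 - 9u + 6 = 0.
By the quadratic formula, u = sqrt(57)/2 + 9/2 or u = 9/2 - sqrt(57)/2.
y^3 = sqrt(57)/2 + 9/2 gives y = (sqrt(57)/2 + 9/2)^(1/3) ~= 2.0227.
y^3 = 9/2 - sqrt(57)/2 gives y = (9/2 - sqrt(57)/2)^(1/3) ~= 0.8984.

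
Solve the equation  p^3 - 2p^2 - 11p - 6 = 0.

Possible rational roots are divisors of -6. Testing p = -2 gives 0, so (p + 2) is a factor.
Divide: p^3 - 2p^2 - 11p - 6 = (p + 2)(p^2 - 4p - 3).
Apply the quadratic formula to p^2 - 4p - 3 = 0: p = (4 +/- sqrt(28))/2, i.e. p ~= 4.6458 or p ~= -0.6458.

p = -2 or p = -0.6458 or p = 4.6458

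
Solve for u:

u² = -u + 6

Bring every term to one side: u² + u - 6 = 0.
Factor: (u - 2)(u + 3) = 0.
So u = 2 or u = -3.

u = -3 or u = 2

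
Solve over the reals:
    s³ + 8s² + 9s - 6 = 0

Possible rational roots are divisors of -6. Testing s = -2 gives 0, so (s + 2) is a factor.
Divide: s³ + 8s² + 9s - 6 = (s + 2)(s² + 6s - 3).
Apply the quadratic formula to s² + 6s - 3 = 0: s = (-6 ± √48)/2, i.e. s ≈ 0.4641 or s ≈ -6.4641.

s = -6.4641 or s = -2 or s = 0.4641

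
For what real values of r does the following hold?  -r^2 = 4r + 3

r = -3 or r = -1

Bring every term to one side: -r^2 - 4r - 3 = 0.
Factor: -1(r + 1)(r + 3) = 0.
So r = -1 or r = -3.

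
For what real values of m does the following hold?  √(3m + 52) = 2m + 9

Square both sides: 3m + 52 = (2m + 9)².
Expand and rearrange: 4m² + 33m + 29 = 0.
Solving gives m = -1 or m = -7.25.
Check each candidate in the original equation:
  m = -1: √(49) = 7, while 2m + 9 = 7 — valid.
  m = -7.25: √(30.25) = 5.5, while 2m + 9 = -5.5 — extraneous.

m = -1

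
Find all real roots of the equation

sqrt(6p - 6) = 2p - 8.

Square both sides: 6p - 6 = (2p - 8)^2.
Expand and rearrange: 4p^2 - 38p + 70 = 0.
Solving gives p = 7 or p = 2.5.
Check each candidate in the original equation:
  p = 7: sqrt(36) = 6, while 2p - 8 = 6 — valid.
  p = 2.5: sqrt(9) = 3, while 2p - 8 = -3 — extraneous.

p = 7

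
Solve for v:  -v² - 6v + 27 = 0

Factor: -1(v - 3)(v + 9) = 0.
So v = 3 or v = -9.

v = -9 or v = 3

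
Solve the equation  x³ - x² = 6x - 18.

Rearrange: x³ - x² - 6x + 18 = 0.
Possible rational roots are divisors of 18. Testing x = -3 gives 0, so (x + 3) is a factor.
Divide: x³ - x² - 6x + 18 = (x + 3)(x² - 4x + 6).
The quadratic x² - 4x + 6 has discriminant -8 < 0, so no further real roots.

x = -3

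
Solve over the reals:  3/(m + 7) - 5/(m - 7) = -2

Multiply both sides by (m + 7)(m - 7):
3(m - 7) - 5(m + 7) = -2(m + 7)(m - 7).
Expand and collect terms: -2m² + 2m + 154 = 0.
By the quadratic formula, m = (-2 ± √1236) / -4, so m ≈ -8.2892 or m ≈ 9.2892.
Neither value makes a denominator zero (m ≠ -7, m ≠ 7), so both are valid.

m = -8.2892 or m = 9.2892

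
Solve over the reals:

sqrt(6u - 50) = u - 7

u = 9 or u = 11

Square both sides: 6u - 50 = (u - 7)^2.
Expand and rearrange: u^2 - 20u + 99 = 0.
Solving gives u = 11 or u = 9.
Check each candidate in the original equation:
  u = 11: sqrt(16) = 4, while u - 7 = 4 — valid.
  u = 9: sqrt(4) = 2, while u - 7 = 2 — valid.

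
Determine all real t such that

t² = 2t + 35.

t = -5 or t = 7

Bring every term to one side: t² - 2t - 35 = 0.
Factor: (t - 7)(t + 5) = 0.
So t = 7 or t = -5.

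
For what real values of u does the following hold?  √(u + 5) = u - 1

Square both sides: u + 5 = (u - 1)².
Expand and rearrange: u² - 3u - 4 = 0.
Solving gives u = 4 or u = -1.
Check each candidate in the original equation:
  u = 4: √(9) = 3, while u - 1 = 3 — valid.
  u = -1: √(4) = 2, while u - 1 = -2 — extraneous.

u = 4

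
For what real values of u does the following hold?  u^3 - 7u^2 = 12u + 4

u = -1 or u = -0.4721 or u = 8.4721

Rearrange: u^3 - 7u^2 - 12u - 4 = 0.
Possible rational roots are divisors of -4. Testing u = -1 gives 0, so (u + 1) is a factor.
Divide: u^3 - 7u^2 - 12u - 4 = (u + 1)(u^2 - 8u - 4).
Apply the quadratic formula to u^2 - 8u - 4 = 0: u = (8 +/- sqrt(80))/2, i.e. u ~= 8.4721 or u ~= -0.4721.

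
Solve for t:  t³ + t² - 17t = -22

t = -5.1401 or t = 2 or t = 2.1401

Rearrange: t³ + t² - 17t + 22 = 0.
Possible rational roots are divisors of 22. Testing t = 2 gives 0, so (t - 2) is a factor.
Divide: t³ + t² - 17t + 22 = (t - 2)(t² + 3t - 11).
Apply the quadratic formula to t² + 3t - 11 = 0: t = (-3 ± √53)/2, i.e. t ≈ 2.1401 or t ≈ -5.1401.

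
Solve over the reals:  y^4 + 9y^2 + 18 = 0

No real solutions.

Let u = y^2. The equation becomes u^2 + 9u + 18 = 0.
Factor: (u + 3)(u + 6) = 0, so u = -3 or u = -6.
y^2 = -3 < 0 has no real solution.
y^2 = -6 < 0 has no real solution.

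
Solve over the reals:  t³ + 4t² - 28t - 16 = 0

t = -7.4641 or t = -0.5359 or t = 4

Possible rational roots are divisors of -16. Testing t = 4 gives 0, so (t - 4) is a factor.
Divide: t³ + 4t² - 28t - 16 = (t - 4)(t² + 8t + 4).
Apply the quadratic formula to t² + 8t + 4 = 0: t = (-8 ± √48)/2, i.e. t ≈ -0.5359 or t ≈ -7.4641.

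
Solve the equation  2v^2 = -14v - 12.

Bring every term to one side: 2v^2 + 14v + 12 = 0.
Factor: 2(v + 1)(v + 6) = 0.
So v = -1 or v = -6.

v = -6 or v = -1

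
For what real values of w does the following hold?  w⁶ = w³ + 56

w = -1.9129 or w = 2

Let u = w³. The equation becomes u² - u - 56 = 0.
Factor: (u + 7)(u - 8) = 0, so u = -7 or u = 8.
w³ = -7 gives w = -∛(7) ≈ -1.9129.
w³ = 8 gives w = 2.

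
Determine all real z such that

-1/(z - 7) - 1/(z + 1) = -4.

z = -0.7578 or z = 7.2578

Multiply both sides by (z - 7)(z + 1):
-(z + 1) - (z - 7) = -4(z - 7)(z + 1).
Expand and collect terms: -4z² + 26z + 22 = 0.
By the quadratic formula, z = (-26 ± √1028) / -8, so z ≈ -0.7578 or z ≈ 7.2578.
Neither value makes a denominator zero (z ≠ 7, z ≠ -1), so both are valid.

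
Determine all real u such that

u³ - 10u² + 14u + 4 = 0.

Possible rational roots are divisors of 4. Testing u = 2 gives 0, so (u - 2) is a factor.
Divide: u³ - 10u² + 14u + 4 = (u - 2)(u² - 8u - 2).
Apply the quadratic formula to u² - 8u - 2 = 0: u = (8 ± √72)/2, i.e. u ≈ 8.2426 or u ≈ -0.2426.

u = -0.2426 or u = 2 or u = 8.2426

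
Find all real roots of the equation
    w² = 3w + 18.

Bring every term to one side: w² - 3w - 18 = 0.
Factor: (w + 3)(w - 6) = 0.
So w = -3 or w = 6.

w = -3 or w = 6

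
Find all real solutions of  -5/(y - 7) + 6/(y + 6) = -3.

y = -7.7975 or y = 8.4642

Multiply both sides by (y - 7)(y + 6):
-5(y + 6) + 6(y - 7) = -3(y - 7)(y + 6).
Expand and collect terms: -3y² + 2y + 198 = 0.
By the quadratic formula, y = (-2 ± √2380) / -6, so y ≈ -7.7975 or y ≈ 8.4642.
Neither value makes a denominator zero (y ≠ 7, y ≠ -6), so both are valid.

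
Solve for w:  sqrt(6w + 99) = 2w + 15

w = -3

Square both sides: 6w + 99 = (2w + 15)^2.
Expand and rearrange: 4w^2 + 54w + 126 = 0.
Solving gives w = -3 or w = -10.5.
Check each candidate in the original equation:
  w = -3: sqrt(81) = 9, while 2w + 15 = 9 — valid.
  w = -10.5: sqrt(36) = 6, while 2w + 15 = -6 — extraneous.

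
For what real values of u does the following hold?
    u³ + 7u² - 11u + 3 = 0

u = -8.3589 or u = 0.3589 or u = 1

Possible rational roots are divisors of 3. Testing u = 1 gives 0, so (u - 1) is a factor.
Divide: u³ + 7u² - 11u + 3 = (u - 1)(u² + 8u - 3).
Apply the quadratic formula to u² + 8u - 3 = 0: u = (-8 ± √76)/2, i.e. u ≈ 0.3589 or u ≈ -8.3589.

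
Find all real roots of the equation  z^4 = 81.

z = -3 or z = 3

Let u = z^2. The equation becomes u^2 - 81 = 0.
Factor: (u - 9)(u + 9) = 0, so u = 9 or u = -9.
z^2 = 9 gives z = +/-3.
z^2 = -9 < 0 has no real solution.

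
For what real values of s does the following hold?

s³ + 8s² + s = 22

Rearrange: s³ + 8s² + s - 22 = 0.
Possible rational roots are divisors of -22. Testing s = -2 gives 0, so (s + 2) is a factor.
Divide: s³ + 8s² + s - 22 = (s + 2)(s² + 6s - 11).
Apply the quadratic formula to s² + 6s - 11 = 0: s = (-6 ± √80)/2, i.e. s ≈ 1.4721 or s ≈ -7.4721.

s = -7.4721 or s = -2 or s = 1.4721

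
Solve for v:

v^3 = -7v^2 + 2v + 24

Rearrange: v^3 + 7v^2 - 2v - 24 = 0.
Possible rational roots are divisors of -24. Testing v = -2 gives 0, so (v + 2) is a factor.
Divide: v^3 + 7v^2 - 2v - 24 = (v + 2)(v^2 + 5v - 12).
Apply the quadratic formula to v^2 + 5v - 12 = 0: v = (-5 +/- sqrt(73))/2, i.e. v ~= 1.772 or v ~= -6.772.

v = -6.772 or v = -2 or v = 1.772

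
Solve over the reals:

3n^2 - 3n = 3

Rearrange to standard form: 3n^2 - 3n - 3 = 0.
Discriminant: (-3)^2 - 4*3*(-3) = 45.
Quadratic formula: n = (3 +/- sqrt(45)) / 6.
So n = 1/2 + sqrt(5)/2 ~= 1.618 or n = 1/2 - sqrt(5)/2 ~= -0.618.

n = -0.618 or n = 1.618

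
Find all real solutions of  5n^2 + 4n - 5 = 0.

Discriminant: (4)^2 - 4*5*(-5) = 116.
Quadratic formula: n = (-4 +/- sqrt(116)) / 10.
So n = -2/5 + sqrt(29)/5 ~= 0.677 or n = -sqrt(29)/5 - 2/5 ~= -1.477.

n = -1.477 or n = 0.677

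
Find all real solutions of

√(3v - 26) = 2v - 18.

Square both sides: 3v - 26 = (2v - 18)².
Expand and rearrange: 4v² - 75v + 350 = 0.
Solving gives v = 10 or v = 8.75.
Check each candidate in the original equation:
  v = 10: √(4) = 2, while 2v - 18 = 2 — valid.
  v = 8.75: √(0.25) = 0.5, while 2v - 18 = -0.5 — extraneous.

v = 10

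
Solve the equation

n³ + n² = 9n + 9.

n = -3 or n = -1 or n = 3

Rearrange: n³ + n² - 9n - 9 = 0.
Possible rational roots are divisors of -9. Testing n = 3 gives 0, so (n - 3) is a factor.
Divide: n³ + n² - 9n - 9 = (n - 3)(n² + 4n + 3).
Factor the quadratic: n = -1 or n = -3.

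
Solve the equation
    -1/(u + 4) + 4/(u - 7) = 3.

Multiply both sides by (u + 4)(u - 7):
-(u - 7) + 4(u + 4) = 3(u + 4)(u - 7).
Expand and collect terms: 3u² - 12u - 107 = 0.
By the quadratic formula, u = (12 ± √1428) / 6, so u ≈ 8.2981 or u ≈ -4.2981.
Neither value makes a denominator zero (u ≠ -4, u ≠ 7), so both are valid.

u = -4.2981 or u = 8.2981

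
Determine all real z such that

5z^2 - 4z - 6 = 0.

Discriminant: (-4)^2 - 4*5*(-6) = 136.
Quadratic formula: z = (4 +/- sqrt(136)) / 10.
So z = 2/5 + sqrt(34)/5 ~= 1.5662 or z = 2/5 - sqrt(34)/5 ~= -0.7662.

z = -0.7662 or z = 1.5662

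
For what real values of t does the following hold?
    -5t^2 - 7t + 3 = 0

Discriminant: (-7)^2 - 4*(-5)*3 = 109.
Quadratic formula: t = (7 +/- sqrt(109)) / (-10).
So t = -sqrt(109)/10 - 7/10 ~= -1.744 or t = -7/10 + sqrt(109)/10 ~= 0.344.

t = -1.744 or t = 0.344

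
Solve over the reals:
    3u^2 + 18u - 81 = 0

u = -9 or u = 3

Factor: 3(u + 9)(u - 3) = 0.
So u = -9 or u = 3.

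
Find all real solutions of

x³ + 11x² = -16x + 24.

x = -8.899 or x = -3 or x = 0.899

Rearrange: x³ + 11x² + 16x - 24 = 0.
Possible rational roots are divisors of -24. Testing x = -3 gives 0, so (x + 3) is a factor.
Divide: x³ + 11x² + 16x - 24 = (x + 3)(x² + 8x - 8).
Apply the quadratic formula to x² + 8x - 8 = 0: x = (-8 ± √96)/2, i.e. x ≈ 0.899 or x ≈ -8.899.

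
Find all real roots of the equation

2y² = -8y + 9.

y = -4.9155 or y = 0.9155

Rearrange to standard form: 2y² + 8y - 9 = 0.
Discriminant: (8)² − 4·2·(-9) = 136.
Quadratic formula: y = (-8 ± √136) / 4.
So y = -2 + √(34)/2 ≈ 0.9155 or y = -√(34)/2 - 2 ≈ -4.9155.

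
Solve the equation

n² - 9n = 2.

n = -0.217 or n = 9.217

Rearrange to standard form: n² - 9n - 2 = 0.
Discriminant: (-9)² − 4·1·(-2) = 89.
Quadratic formula: n = (9 ± √89) / 2.
So n = 9/2 + √(89)/2 ≈ 9.217 or n = 9/2 - √(89)/2 ≈ -0.217.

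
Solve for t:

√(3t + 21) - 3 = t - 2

Isolate the radical: √(3t + 21) = t + 1.
Square both sides: 3t + 21 = (t + 1)².
Expand and rearrange: t² - t - 20 = 0.
Solving gives t = 5 or t = -4.
Check each candidate in the original equation:
  t = 5: √(36) = 6, while t + 1 = 6 — valid.
  t = -4: √(9) = 3, while t + 1 = -3 — extraneous.

t = 5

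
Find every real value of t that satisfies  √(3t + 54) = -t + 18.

Square both sides: 3t + 54 = (-t + 18)².
Expand and rearrange: t² - 39t + 270 = 0.
Solving gives t = 30 or t = 9.
Check each candidate in the original equation:
  t = 30: √(144) = 12, while -t + 18 = -12 — extraneous.
  t = 9: √(81) = 9, while -t + 18 = 9 — valid.

t = 9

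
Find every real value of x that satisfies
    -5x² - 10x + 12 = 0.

x = -2.8439 or x = 0.8439

Discriminant: (-10)² − 4·(-5)·12 = 340.
Quadratic formula: x = (10 ± √340) / (-10).
So x = -√(85)/5 - 1 ≈ -2.8439 or x = -1 + √(85)/5 ≈ 0.8439.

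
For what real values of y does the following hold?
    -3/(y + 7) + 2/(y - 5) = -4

y = -6.215 or y = 4.465

Multiply both sides by (y + 7)(y - 5):
-3(y - 5) + 2(y + 7) = -4(y + 7)(y - 5).
Expand and collect terms: -4y² - 7y + 111 = 0.
By the quadratic formula, y = (7 ± √1825) / -8, so y ≈ -6.215 or y ≈ 4.465.
Neither value makes a denominator zero (y ≠ -7, y ≠ 5), so both are valid.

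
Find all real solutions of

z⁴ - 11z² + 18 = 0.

z = -3 or z = -1.4142 or z = 1.4142 or z = 3

Let u = z². The equation becomes u² - 11u + 18 = 0.
Factor: (u - 9)(u - 2) = 0, so u = 9 or u = 2.
z² = 9 gives z = ±3.
z² = 2 gives z = ±√(2) ≈ ±1.4142.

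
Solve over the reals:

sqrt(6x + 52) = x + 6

x = 2

Square both sides: 6x + 52 = (x + 6)^2.
Expand and rearrange: x^2 + 6x - 16 = 0.
Solving gives x = 2 or x = -8.
Check each candidate in the original equation:
  x = 2: sqrt(64) = 8, while x + 6 = 8 — valid.
  x = -8: sqrt(4) = 2, while x + 6 = -2 — extraneous.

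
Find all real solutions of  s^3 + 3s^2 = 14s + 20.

s = -5 or s = -1.2361 or s = 3.2361

Rearrange: s^3 + 3s^2 - 14s - 20 = 0.
Possible rational roots are divisors of -20. Testing s = -5 gives 0, so (s + 5) is a factor.
Divide: s^3 + 3s^2 - 14s - 20 = (s + 5)(s^2 - 2s - 4).
Apply the quadratic formula to s^2 - 2s - 4 = 0: s = (2 +/- sqrt(20))/2, i.e. s ~= 3.2361 or s ~= -1.2361.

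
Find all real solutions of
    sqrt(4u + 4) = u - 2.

Square both sides: 4u + 4 = (u - 2)^2.
Expand and rearrange: u^2 - 8u = 0.
Solving gives u = 8 or u = 0.
Check each candidate in the original equation:
  u = 8: sqrt(36) = 6, while u - 2 = 6 — valid.
  u = 0: sqrt(4) = 2, while u - 2 = -2 — extraneous.

u = 8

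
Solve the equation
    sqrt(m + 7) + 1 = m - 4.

m = 9

Isolate the radical: sqrt(m + 7) = m - 5.
Square both sides: m + 7 = (m - 5)^2.
Expand and rearrange: m^2 - 11m + 18 = 0.
Solving gives m = 9 or m = 2.
Check each candidate in the original equation:
  m = 9: sqrt(16) = 4, while m - 5 = 4 — valid.
  m = 2: sqrt(9) = 3, while m - 5 = -3 — extraneous.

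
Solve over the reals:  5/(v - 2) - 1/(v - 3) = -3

v = 0.5316 or v = 3.135

Multiply both sides by (v - 2)(v - 3):
5(v - 3) - (v - 2) = -3(v - 2)(v - 3).
Expand and collect terms: -3v² + 11v - 5 = 0.
By the quadratic formula, v = (-11 ± √61) / -6, so v ≈ 0.5316 or v ≈ 3.135.
Neither value makes a denominator zero (v ≠ 2, v ≠ 3), so both are valid.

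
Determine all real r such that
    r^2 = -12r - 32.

Bring every term to one side: r^2 + 12r + 32 = 0.
Factor: (r + 4)(r + 8) = 0.
So r = -4 or r = -8.

r = -8 or r = -4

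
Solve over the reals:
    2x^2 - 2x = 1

Rearrange to standard form: 2x^2 - 2x - 1 = 0.
Discriminant: (-2)^2 - 4*2*(-1) = 12.
Quadratic formula: x = (2 +/- sqrt(12)) / 4.
So x = 1/2 + sqrt(3)/2 ~= 1.366 or x = 1/2 - sqrt(3)/2 ~= -0.366.

x = -0.366 or x = 1.366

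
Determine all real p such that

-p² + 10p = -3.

p = -0.2915 or p = 10.2915

Rearrange to standard form: -p² + 10p + 3 = 0.
Discriminant: (10)² − 4·(-1)·3 = 112.
Quadratic formula: p = (-10 ± √112) / (-2).
So p = 5 - 2·√(7) ≈ -0.2915 or p = 5 + 2·√(7) ≈ 10.2915.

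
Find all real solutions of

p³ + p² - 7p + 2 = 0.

Possible rational roots are divisors of 2. Testing p = 2 gives 0, so (p - 2) is a factor.
Divide: p³ + p² - 7p + 2 = (p - 2)(p² + 3p - 1).
Apply the quadratic formula to p² + 3p - 1 = 0: p = (-3 ± √13)/2, i.e. p ≈ 0.3028 or p ≈ -3.3028.

p = -3.3028 or p = 0.3028 or p = 2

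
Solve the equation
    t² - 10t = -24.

t = 4 or t = 6

Bring every term to one side: t² - 10t + 24 = 0.
Factor: (t - 4)(t - 6) = 0.
So t = 4 or t = 6.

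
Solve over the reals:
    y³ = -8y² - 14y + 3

Rearrange: y³ + 8y² + 14y - 3 = 0.
Possible rational roots are divisors of -3. Testing y = -3 gives 0, so (y + 3) is a factor.
Divide: y³ + 8y² + 14y - 3 = (y + 3)(y² + 5y - 1).
Apply the quadratic formula to y² + 5y - 1 = 0: y = (-5 ± √29)/2, i.e. y ≈ 0.1926 or y ≈ -5.1926.

y = -5.1926 or y = -3 or y = 0.1926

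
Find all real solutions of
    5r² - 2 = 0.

Discriminant: (0)² − 4·5·(-2) = 40.
Quadratic formula: r = (0 ± √40) / 10.
So r = √(10)/5 ≈ 0.6325 or r = -√(10)/5 ≈ -0.6325.

r = -0.6325 or r = 0.6325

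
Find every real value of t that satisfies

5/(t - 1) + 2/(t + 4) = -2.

Multiply both sides by (t - 1)(t + 4):
5(t + 4) + 2(t - 1) = -2(t - 1)(t + 4).
Expand and collect terms: -2t^2 - 13t - 10 = 0.
By the quadratic formula, t = (13 +/- sqrt(89)) / -4, so t ~= -5.6085 or t ~= -0.8915.
Neither value makes a denominator zero (t != 1, t != -4), so both are valid.

t = -5.6085 or t = -0.8915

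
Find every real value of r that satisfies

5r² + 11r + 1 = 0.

r = -2.105 or r = -0.095

Discriminant: (11)² − 4·5·1 = 101.
Quadratic formula: r = (-11 ± √101) / 10.
So r = -11/10 + √(101)/10 ≈ -0.095 or r = -11/10 - √(101)/10 ≈ -2.105.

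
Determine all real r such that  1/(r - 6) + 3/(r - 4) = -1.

r = 0.3542 or r = 5.6458

Multiply both sides by (r - 6)(r - 4):
(r - 4) + 3(r - 6) = -(r - 6)(r - 4).
Expand and collect terms: -r² + 6r - 2 = 0.
By the quadratic formula, r = (-6 ± √28) / -2, so r ≈ 0.3542 or r ≈ 5.6458.
Neither value makes a denominator zero (r ≠ 6, r ≠ 4), so both are valid.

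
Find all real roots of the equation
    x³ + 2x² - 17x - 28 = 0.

x = -4.4142 or x = -1.5858 or x = 4

Possible rational roots are divisors of -28. Testing x = 4 gives 0, so (x - 4) is a factor.
Divide: x³ + 2x² - 17x - 28 = (x - 4)(x² + 6x + 7).
Apply the quadratic formula to x² + 6x + 7 = 0: x = (-6 ± √8)/2, i.e. x ≈ -1.5858 or x ≈ -4.4142.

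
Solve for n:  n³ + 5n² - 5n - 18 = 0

n = -5.3028 or n = -1.6972 or n = 2

Possible rational roots are divisors of -18. Testing n = 2 gives 0, so (n - 2) is a factor.
Divide: n³ + 5n² - 5n - 18 = (n - 2)(n² + 7n + 9).
Apply the quadratic formula to n² + 7n + 9 = 0: n = (-7 ± √13)/2, i.e. n ≈ -1.6972 or n ≈ -5.3028.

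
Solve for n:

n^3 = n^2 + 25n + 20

Rearrange: n^3 - n^2 - 25n - 20 = 0.
Possible rational roots are divisors of -20. Testing n = -4 gives 0, so (n + 4) is a factor.
Divide: n^3 - n^2 - 25n - 20 = (n + 4)(n^2 - 5n - 5).
Apply the quadratic formula to n^2 - 5n - 5 = 0: n = (5 +/- sqrt(45))/2, i.e. n ~= 5.8541 or n ~= -0.8541.

n = -4 or n = -0.8541 or n = 5.8541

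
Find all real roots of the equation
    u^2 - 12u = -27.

Bring every term to one side: u^2 - 12u + 27 = 0.
Factor: (u - 9)(u - 3) = 0.
So u = 9 or u = 3.

u = 3 or u = 9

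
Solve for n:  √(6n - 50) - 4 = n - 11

Isolate the radical: √(6n - 50) = n - 7.
Square both sides: 6n - 50 = (n - 7)².
Expand and rearrange: n² - 20n + 99 = 0.
Solving gives n = 11 or n = 9.
Check each candidate in the original equation:
  n = 11: √(16) = 4, while n - 7 = 4 — valid.
  n = 9: √(4) = 2, while n - 7 = 2 — valid.

n = 9 or n = 11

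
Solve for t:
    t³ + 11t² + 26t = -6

Rearrange: t³ + 11t² + 26t + 6 = 0.
Possible rational roots are divisors of 6. Testing t = -3 gives 0, so (t + 3) is a factor.
Divide: t³ + 11t² + 26t + 6 = (t + 3)(t² + 8t + 2).
Apply the quadratic formula to t² + 8t + 2 = 0: t = (-8 ± √56)/2, i.e. t ≈ -0.2583 or t ≈ -7.7417.

t = -7.7417 or t = -3 or t = -0.2583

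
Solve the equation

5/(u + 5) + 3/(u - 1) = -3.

Multiply both sides by (u + 5)(u - 1):
5(u - 1) + 3(u + 5) = -3(u + 5)(u - 1).
Expand and collect terms: -3u² - 20u + 5 = 0.
By the quadratic formula, u = (20 ± √460) / -6, so u ≈ -6.9079 or u ≈ 0.2413.
Neither value makes a denominator zero (u ≠ -5, u ≠ 1), so both are valid.

u = -6.9079 or u = 0.2413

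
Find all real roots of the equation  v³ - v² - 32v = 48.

Rearrange: v³ - v² - 32v - 48 = 0.
Possible rational roots are divisors of -48. Testing v = -4 gives 0, so (v + 4) is a factor.
Divide: v³ - v² - 32v - 48 = (v + 4)(v² - 5v - 12).
Apply the quadratic formula to v² - 5v - 12 = 0: v = (5 ± √73)/2, i.e. v ≈ 6.772 or v ≈ -1.772.

v = -4 or v = -1.772 or v = 6.772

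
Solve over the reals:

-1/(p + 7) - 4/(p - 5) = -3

Multiply both sides by (p + 7)(p - 5):
-(p - 5) - 4(p + 7) = -3(p + 7)(p - 5).
Expand and collect terms: -3p² - p + 128 = 0.
By the quadratic formula, p = (1 ± √1537) / -6, so p ≈ -6.7008 or p ≈ 6.3674.
Neither value makes a denominator zero (p ≠ -7, p ≠ 5), so both are valid.

p = -6.7008 or p = 6.3674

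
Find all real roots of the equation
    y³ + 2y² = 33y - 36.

Rearrange: y³ + 2y² - 33y + 36 = 0.
Possible rational roots are divisors of 36. Testing y = 4 gives 0, so (y - 4) is a factor.
Divide: y³ + 2y² - 33y + 36 = (y - 4)(y² + 6y - 9).
Apply the quadratic formula to y² + 6y - 9 = 0: y = (-6 ± √72)/2, i.e. y ≈ 1.2426 or y ≈ -7.2426.

y = -7.2426 or y = 1.2426 or y = 4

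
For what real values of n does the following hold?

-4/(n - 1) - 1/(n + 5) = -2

n = -4.631 or n = 3.131

Multiply both sides by (n - 1)(n + 5):
-4(n + 5) - (n - 1) = -2(n - 1)(n + 5).
Expand and collect terms: -2n^2 - 3n + 29 = 0.
By the quadratic formula, n = (3 +/- sqrt(241)) / -4, so n ~= -4.631 or n ~= 3.131.
Neither value makes a denominator zero (n != 1, n != -5), so both are valid.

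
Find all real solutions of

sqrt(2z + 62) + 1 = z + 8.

z = 1

Isolate the radical: sqrt(2z + 62) = z + 7.
Square both sides: 2z + 62 = (z + 7)^2.
Expand and rearrange: z^2 + 12z - 13 = 0.
Solving gives z = 1 or z = -13.
Check each candidate in the original equation:
  z = 1: sqrt(64) = 8, while z + 7 = 8 — valid.
  z = -13: sqrt(36) = 6, while z + 7 = -6 — extraneous.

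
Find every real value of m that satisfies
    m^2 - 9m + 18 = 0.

m = 3 or m = 6

Factor: (m - 6)(m - 3) = 0.
So m = 6 or m = 3.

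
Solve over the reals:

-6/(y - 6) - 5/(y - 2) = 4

y = 0.3032 or y = 4.9468

Multiply both sides by (y - 6)(y - 2):
-6(y - 2) - 5(y - 6) = 4(y - 6)(y - 2).
Expand and collect terms: 4y² - 21y + 6 = 0.
By the quadratic formula, y = (21 ± √345) / 8, so y ≈ 4.9468 or y ≈ 0.3032.
Neither value makes a denominator zero (y ≠ 6, y ≠ 2), so both are valid.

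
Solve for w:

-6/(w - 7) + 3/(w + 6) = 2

w = -3.9327 or w = 3.4327

Multiply both sides by (w - 7)(w + 6):
-6(w + 6) + 3(w - 7) = 2(w - 7)(w + 6).
Expand and collect terms: 2w² + w - 27 = 0.
By the quadratic formula, w = (-1 ± √217) / 4, so w ≈ 3.4327 or w ≈ -3.9327.
Neither value makes a denominator zero (w ≠ 7, w ≠ -6), so both are valid.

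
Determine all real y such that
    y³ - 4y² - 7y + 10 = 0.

y = -2 or y = 1 or y = 5

Possible rational roots are divisors of 10. Testing y = 1 gives 0, so (y - 1) is a factor.
Divide: y³ - 4y² - 7y + 10 = (y - 1)(y² - 3y - 10).
Factor the quadratic: y = 5 or y = -2.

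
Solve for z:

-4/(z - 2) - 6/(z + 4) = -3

Multiply both sides by (z - 2)(z + 4):
-4(z + 4) - 6(z - 2) = -3(z - 2)(z + 4).
Expand and collect terms: -3z² + 4z + 28 = 0.
By the quadratic formula, z = (-4 ± √352) / -6, so z ≈ -2.4603 or z ≈ 3.7936.
Neither value makes a denominator zero (z ≠ 2, z ≠ -4), so both are valid.

z = -2.4603 or z = 3.7936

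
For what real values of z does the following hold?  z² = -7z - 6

z = -6 or z = -1

Bring every term to one side: z² + 7z + 6 = 0.
Factor: (z + 6)(z + 1) = 0.
So z = -6 or z = -1.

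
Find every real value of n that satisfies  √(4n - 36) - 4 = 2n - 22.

n = 9 or n = 10

Isolate the radical: √(4n - 36) = 2n - 18.
Square both sides: 4n - 36 = (2n - 18)².
Expand and rearrange: 4n² - 76n + 360 = 0.
Solving gives n = 10 or n = 9.
Check each candidate in the original equation:
  n = 10: √(4) = 2, while 2n - 18 = 2 — valid.
  n = 9: √(0) = 0, while 2n - 18 = 0 — valid.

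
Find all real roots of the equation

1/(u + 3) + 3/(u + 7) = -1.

Multiply both sides by (u + 3)(u + 7):
(u + 7) + 3(u + 3) = -(u + 3)(u + 7).
Expand and collect terms: -u² - 14u - 37 = 0.
By the quadratic formula, u = (14 ± √48) / -2, so u ≈ -10.4641 or u ≈ -3.5359.
Neither value makes a denominator zero (u ≠ -3, u ≠ -7), so both are valid.

u = -10.4641 or u = -3.5359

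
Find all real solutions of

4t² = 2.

t = -0.7071 or t = 0.7071

Rearrange to standard form: 4t² - 2 = 0.
Discriminant: (0)² − 4·4·(-2) = 32.
Quadratic formula: t = (0 ± √32) / 8.
So t = √(2)/2 ≈ 0.7071 or t = -√(2)/2 ≈ -0.7071.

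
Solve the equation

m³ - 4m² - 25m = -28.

m = -4 or m = 1 or m = 7

Rearrange: m³ - 4m² - 25m + 28 = 0.
Possible rational roots are divisors of 28. Testing m = -4 gives 0, so (m + 4) is a factor.
Divide: m³ - 4m² - 25m + 28 = (m + 4)(m² - 8m + 7).
Factor the quadratic: m = 7 or m = 1.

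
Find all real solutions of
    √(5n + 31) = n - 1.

Square both sides: 5n + 31 = (n - 1)².
Expand and rearrange: n² - 7n - 30 = 0.
Solving gives n = 10 or n = -3.
Check each candidate in the original equation:
  n = 10: √(81) = 9, while n - 1 = 9 — valid.
  n = -3: √(16) = 4, while n - 1 = -4 — extraneous.

n = 10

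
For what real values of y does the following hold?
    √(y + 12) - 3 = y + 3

Isolate the radical: √(y + 12) = y + 6.
Square both sides: y + 12 = (y + 6)².
Expand and rearrange: y² + 11y + 24 = 0.
Solving gives y = -3 or y = -8.
Check each candidate in the original equation:
  y = -3: √(9) = 3, while y + 6 = 3 — valid.
  y = -8: √(4) = 2, while y + 6 = -2 — extraneous.

y = -3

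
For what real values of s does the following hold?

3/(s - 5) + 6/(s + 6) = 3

s = -4.1962 or s = 6.1962

Multiply both sides by (s - 5)(s + 6):
3(s + 6) + 6(s - 5) = 3(s - 5)(s + 6).
Expand and collect terms: 3s² - 6s - 78 = 0.
By the quadratic formula, s = (6 ± √972) / 6, so s ≈ 6.1962 or s ≈ -4.1962.
Neither value makes a denominator zero (s ≠ 5, s ≠ -6), so both are valid.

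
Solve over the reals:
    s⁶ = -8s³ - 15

s = -1.71 or s = -1.4422

Let u = s³. The equation becomes u² + 8u + 15 = 0.
Factor: (u + 5)(u + 3) = 0, so u = -5 or u = -3.
s³ = -5 gives s = -∛(5) ≈ -1.71.
s³ = -3 gives s = -∛(3) ≈ -1.4422.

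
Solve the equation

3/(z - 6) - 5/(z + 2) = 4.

Multiply both sides by (z - 6)(z + 2):
3(z + 2) - 5(z - 6) = 4(z - 6)(z + 2).
Expand and collect terms: 4z² - 14z - 84 = 0.
By the quadratic formula, z = (14 ± √1540) / 8, so z ≈ 6.6554 or z ≈ -3.1554.
Neither value makes a denominator zero (z ≠ 6, z ≠ -2), so both are valid.

z = -3.1554 or z = 6.6554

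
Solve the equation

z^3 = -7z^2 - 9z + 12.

z = -4 or z = -3.7913 or z = 0.7913

Rearrange: z^3 + 7z^2 + 9z - 12 = 0.
Possible rational roots are divisors of -12. Testing z = -4 gives 0, so (z + 4) is a factor.
Divide: z^3 + 7z^2 + 9z - 12 = (z + 4)(z^2 + 3z - 3).
Apply the quadratic formula to z^2 + 3z - 3 = 0: z = (-3 +/- sqrt(21))/2, i.e. z ~= 0.7913 or z ~= -3.7913.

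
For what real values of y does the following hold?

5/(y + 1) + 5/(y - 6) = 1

y = 1.3967 or y = 13.6033

Multiply both sides by (y + 1)(y - 6):
5(y - 6) + 5(y + 1) = (y + 1)(y - 6).
Expand and collect terms: y^2 - 15y + 19 = 0.
By the quadratic formula, y = (15 +/- sqrt(149)) / 2, so y ~= 13.6033 or y ~= 1.3967.
Neither value makes a denominator zero (y != -1, y != 6), so both are valid.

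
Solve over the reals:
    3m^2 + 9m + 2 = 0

m = -2.7583 or m = -0.2417

Discriminant: (9)^2 - 4*3*2 = 57.
Quadratic formula: m = (-9 +/- sqrt(57)) / 6.
So m = -3/2 + sqrt(57)/6 ~= -0.2417 or m = -3/2 - sqrt(57)/6 ~= -2.7583.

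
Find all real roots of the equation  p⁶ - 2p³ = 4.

Let u = p³. The equation becomes u² - 2u - 4 = 0.
By the quadratic formula, u = 1 + √(5) or u = 1 - √(5).
p³ = 1 + √(5) gives p = ∛(1 + √(5)) ≈ 1.4791.
p³ = 1 - √(5) gives p = -∛(-1 + √(5)) ≈ -1.0732.

p = -1.0732 or p = 1.4791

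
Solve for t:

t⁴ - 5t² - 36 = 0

Let u = t². The equation becomes u² - 5u - 36 = 0.
Factor: (u - 9)(u + 4) = 0, so u = 9 or u = -4.
t² = 9 gives t = ±3.
t² = -4 < 0 has no real solution.

t = -3 or t = 3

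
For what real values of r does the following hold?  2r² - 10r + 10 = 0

Discriminant: (-10)² − 4·2·10 = 20.
Quadratic formula: r = (10 ± √20) / 4.
So r = √(5)/2 + 5/2 ≈ 3.618 or r = 5/2 - √(5)/2 ≈ 1.382.

r = 1.382 or r = 3.618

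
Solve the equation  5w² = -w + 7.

Rearrange to standard form: 5w² + w - 7 = 0.
Discriminant: (1)² − 4·5·(-7) = 141.
Quadratic formula: w = (-1 ± √141) / 10.
So w = -1/10 + √(141)/10 ≈ 1.0874 or w = -√(141)/10 - 1/10 ≈ -1.2874.

w = -1.2874 or w = 1.0874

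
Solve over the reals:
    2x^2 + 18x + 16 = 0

x = -8 or x = -1

Factor: 2(x + 8)(x + 1) = 0.
So x = -8 or x = -1.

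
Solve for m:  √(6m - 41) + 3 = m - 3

m = 7 or m = 11

Isolate the radical: √(6m - 41) = m - 6.
Square both sides: 6m - 41 = (m - 6)².
Expand and rearrange: m² - 18m + 77 = 0.
Solving gives m = 11 or m = 7.
Check each candidate in the original equation:
  m = 11: √(25) = 5, while m - 6 = 5 — valid.
  m = 7: √(1) = 1, while m - 6 = 1 — valid.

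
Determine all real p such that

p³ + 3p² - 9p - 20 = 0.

p = -4 or p = -1.7913 or p = 2.7913

Possible rational roots are divisors of -20. Testing p = -4 gives 0, so (p + 4) is a factor.
Divide: p³ + 3p² - 9p - 20 = (p + 4)(p² - p - 5).
Apply the quadratic formula to p² - p - 5 = 0: p = (1 ± √21)/2, i.e. p ≈ 2.7913 or p ≈ -1.7913.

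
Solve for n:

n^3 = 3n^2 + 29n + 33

n = -3 or n = -1.4721 or n = 7.4721

Rearrange: n^3 - 3n^2 - 29n - 33 = 0.
Possible rational roots are divisors of -33. Testing n = -3 gives 0, so (n + 3) is a factor.
Divide: n^3 - 3n^2 - 29n - 33 = (n + 3)(n^2 - 6n - 11).
Apply the quadratic formula to n^2 - 6n - 11 = 0: n = (6 +/- sqrt(80))/2, i.e. n ~= 7.4721 or n ~= -1.4721.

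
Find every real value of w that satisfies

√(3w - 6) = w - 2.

w = 2 or w = 5

Square both sides: 3w - 6 = (w - 2)².
Expand and rearrange: w² - 7w + 10 = 0.
Solving gives w = 5 or w = 2.
Check each candidate in the original equation:
  w = 5: √(9) = 3, while w - 2 = 3 — valid.
  w = 2: √(0) = 0, while w - 2 = 0 — valid.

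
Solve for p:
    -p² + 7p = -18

p = -2 or p = 9

Bring every term to one side: -p² + 7p + 18 = 0.
Factor: -1(p - 9)(p + 2) = 0.
So p = 9 or p = -2.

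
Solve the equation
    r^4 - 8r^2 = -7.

Let u = r^2. The equation becomes u^2 - 8u + 7 = 0.
Factor: (u - 1)(u - 7) = 0, so u = 1 or u = 7.
r^2 = 1 gives r = +/-1.
r^2 = 7 gives r = +/-sqrt(7) ~= +/-2.6458.

r = -2.6458 or r = -1 or r = 1 or r = 2.6458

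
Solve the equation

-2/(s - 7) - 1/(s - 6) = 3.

s = 5.4226 or s = 6.5774

Multiply both sides by (s - 7)(s - 6):
-2(s - 6) - (s - 7) = 3(s - 7)(s - 6).
Expand and collect terms: 3s² - 36s + 107 = 0.
By the quadratic formula, s = (36 ± √12) / 6, so s ≈ 6.5774 or s ≈ 5.4226.
Neither value makes a denominator zero (s ≠ 7, s ≠ 6), so both are valid.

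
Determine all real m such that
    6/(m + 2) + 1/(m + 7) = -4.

m = -7.3475 or m = -3.4025

Multiply both sides by (m + 2)(m + 7):
6(m + 7) + (m + 2) = -4(m + 2)(m + 7).
Expand and collect terms: -4m^2 - 43m - 100 = 0.
By the quadratic formula, m = (43 +/- sqrt(249)) / -8, so m ~= -7.3475 or m ~= -3.4025.
Neither value makes a denominator zero (m != -2, m != -7), so both are valid.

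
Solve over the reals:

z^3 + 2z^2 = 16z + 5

Rearrange: z^3 + 2z^2 - 16z - 5 = 0.
Possible rational roots are divisors of -5. Testing z = -5 gives 0, so (z + 5) is a factor.
Divide: z^3 + 2z^2 - 16z - 5 = (z + 5)(z^2 - 3z - 1).
Apply the quadratic formula to z^2 - 3z - 1 = 0: z = (3 +/- sqrt(13))/2, i.e. z ~= 3.3028 or z ~= -0.3028.

z = -5 or z = -0.3028 or z = 3.3028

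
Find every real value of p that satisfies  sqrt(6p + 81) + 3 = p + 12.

p = 0

Isolate the radical: sqrt(6p + 81) = p + 9.
Square both sides: 6p + 81 = (p + 9)^2.
Expand and rearrange: p^2 + 12p = 0.
Solving gives p = 0 or p = -12.
Check each candidate in the original equation:
  p = 0: sqrt(81) = 9, while p + 9 = 9 — valid.
  p = -12: sqrt(9) = 3, while p + 9 = -3 — extraneous.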